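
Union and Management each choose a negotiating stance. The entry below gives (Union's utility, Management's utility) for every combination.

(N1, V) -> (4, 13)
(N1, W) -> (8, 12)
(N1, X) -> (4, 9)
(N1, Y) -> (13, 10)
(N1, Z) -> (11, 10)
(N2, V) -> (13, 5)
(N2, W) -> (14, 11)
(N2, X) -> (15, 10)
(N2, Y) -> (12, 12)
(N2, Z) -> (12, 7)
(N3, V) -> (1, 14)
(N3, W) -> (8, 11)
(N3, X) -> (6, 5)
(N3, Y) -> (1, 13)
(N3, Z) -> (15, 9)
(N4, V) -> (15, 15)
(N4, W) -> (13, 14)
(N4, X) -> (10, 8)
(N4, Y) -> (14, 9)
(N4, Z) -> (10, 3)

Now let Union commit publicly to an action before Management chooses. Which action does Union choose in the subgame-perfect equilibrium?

N4

Backward induction with Union moving first.
- N1: BR = V, leader payoff 4.
- N2: BR = Y, leader payoff 12.
- N3: BR = V, leader payoff 1.
- N4: BR = V, leader payoff 15.
Maximizing over 4, 12, 1, 15, Union chooses N4. Subgame-perfect outcome: (N4, V) with payoffs (15, 15).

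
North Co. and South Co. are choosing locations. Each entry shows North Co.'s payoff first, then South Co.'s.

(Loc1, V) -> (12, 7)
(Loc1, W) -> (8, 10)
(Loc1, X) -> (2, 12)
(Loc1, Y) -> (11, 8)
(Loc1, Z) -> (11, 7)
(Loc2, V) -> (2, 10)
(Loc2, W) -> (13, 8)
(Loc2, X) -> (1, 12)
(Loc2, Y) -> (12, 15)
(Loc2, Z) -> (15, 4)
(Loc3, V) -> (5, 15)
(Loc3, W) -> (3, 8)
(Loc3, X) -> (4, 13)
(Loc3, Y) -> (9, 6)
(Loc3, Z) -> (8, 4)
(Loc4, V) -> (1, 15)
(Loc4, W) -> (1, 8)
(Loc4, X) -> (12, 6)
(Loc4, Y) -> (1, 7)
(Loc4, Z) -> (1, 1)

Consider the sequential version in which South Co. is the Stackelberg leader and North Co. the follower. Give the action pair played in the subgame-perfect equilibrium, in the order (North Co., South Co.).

(Loc2, Y)

Solve by backward induction (South Co. leads).
- V: North Co. compares 12, 2, 5, 1 and picks Loc1; South Co. would get 7.
- W: North Co. compares 8, 13, 3, 1 and picks Loc2; South Co. would get 8.
- X: North Co. compares 2, 1, 4, 12 and picks Loc4; South Co. would get 6.
- Y: North Co. compares 11, 12, 9, 1 and picks Loc2; South Co. would get 15.
- Z: North Co. compares 11, 15, 8, 1 and picks Loc2; South Co. would get 4.
South Co.'s induced payoffs are 7, 8, 6, 15, 4, so South Co. commits to Y. Subgame-perfect outcome: (Loc2, Y) with payoffs (12, 15).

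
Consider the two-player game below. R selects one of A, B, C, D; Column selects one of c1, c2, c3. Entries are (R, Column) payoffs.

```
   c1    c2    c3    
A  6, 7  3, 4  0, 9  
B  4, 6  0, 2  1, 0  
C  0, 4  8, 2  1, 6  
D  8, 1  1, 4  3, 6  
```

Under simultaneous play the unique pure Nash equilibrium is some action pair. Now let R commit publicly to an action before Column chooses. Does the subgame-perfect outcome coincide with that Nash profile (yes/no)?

no

Solve by backward induction (R leads).
- A: BR = c3, leader payoff 0.
- B: BR = c1, leader payoff 4.
- C: BR = c3, leader payoff 1.
- D: BR = c3, leader payoff 3.
R's induced payoffs are 0, 4, 1, 3, so R commits to B. Subgame-perfect outcome: (B, c1) with payoffs (4, 6).
Under simultaneous play:
R's best replies: c1→D; c2→C; c3→D.
Column's best replies: A→c3; B→c1; C→c3; D→c3.
The unique mutual best reply is (D, c3), giving (3, 6).
Sequential outcome (B, c1) differs from the Nash profile (D, c3).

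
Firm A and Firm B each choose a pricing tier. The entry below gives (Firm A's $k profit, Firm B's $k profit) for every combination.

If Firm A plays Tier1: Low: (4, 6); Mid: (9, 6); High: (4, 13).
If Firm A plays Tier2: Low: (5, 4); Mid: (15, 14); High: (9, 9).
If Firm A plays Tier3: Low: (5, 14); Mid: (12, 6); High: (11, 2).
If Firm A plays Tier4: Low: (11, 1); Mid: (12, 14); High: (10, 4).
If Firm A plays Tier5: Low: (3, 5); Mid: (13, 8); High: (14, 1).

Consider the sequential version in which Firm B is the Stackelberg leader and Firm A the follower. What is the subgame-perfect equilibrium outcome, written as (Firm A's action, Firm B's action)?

Backward induction with Firm B moving first.
- Low: Firm A compares 4, 5, 5, 11, 3 and picks Tier4; Firm B would get 1.
- Mid: Firm A compares 9, 15, 12, 12, 13 and picks Tier2; Firm B would get 14.
- High: Firm A compares 4, 9, 11, 10, 14 and picks Tier5; Firm B would get 1.
Maximizing over 1, 14, 1, Firm B chooses Mid. Subgame-perfect outcome: (Tier2, Mid) with payoffs (15, 14).

(Tier2, Mid)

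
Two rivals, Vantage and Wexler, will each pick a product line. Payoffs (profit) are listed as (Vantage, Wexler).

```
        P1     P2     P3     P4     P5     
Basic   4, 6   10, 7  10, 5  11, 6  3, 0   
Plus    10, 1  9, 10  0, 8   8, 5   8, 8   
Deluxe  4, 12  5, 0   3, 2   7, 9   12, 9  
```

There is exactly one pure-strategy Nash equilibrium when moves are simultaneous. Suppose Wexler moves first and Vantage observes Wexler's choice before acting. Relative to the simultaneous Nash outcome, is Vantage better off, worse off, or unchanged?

Solve by backward induction (Wexler leads).
- P1: BR = Plus, leader payoff 1.
- P2: BR = Basic, leader payoff 7.
- P3: BR = Basic, leader payoff 5.
- P4: BR = Basic, leader payoff 6.
- P5: BR = Deluxe, leader payoff 9.
Among 1, 7, 5, 6, 9, the best is 9 at P5. Subgame-perfect outcome: (Deluxe, P5) with payoffs (12, 9).
For the simultaneous game, intersect best replies.
Vantage's best replies: P1→Plus; P2→Basic; P3→Basic; P4→Basic; P5→Deluxe.
Wexler's best replies: Basic→P2; Plus→P2; Deluxe→P1.
The unique mutual best reply is (Basic, P2), giving (10, 7).
Vantage earns 12 sequentially versus 10 at the Nash outcome: better off.

better off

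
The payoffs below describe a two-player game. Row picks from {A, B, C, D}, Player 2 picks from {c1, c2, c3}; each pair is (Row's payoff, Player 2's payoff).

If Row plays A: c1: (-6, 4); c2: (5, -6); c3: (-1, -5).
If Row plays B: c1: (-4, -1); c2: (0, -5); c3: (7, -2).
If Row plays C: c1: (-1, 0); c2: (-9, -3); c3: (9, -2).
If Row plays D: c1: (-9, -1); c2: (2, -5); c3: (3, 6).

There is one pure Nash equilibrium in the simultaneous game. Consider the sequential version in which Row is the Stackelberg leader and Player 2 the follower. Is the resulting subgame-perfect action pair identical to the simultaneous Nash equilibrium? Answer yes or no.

Player 2 best-responds to each possible Row move:
- A: Player 2 compares 4, -6, -5 and picks c1; Row would get -6.
- B: Player 2 compares -1, -5, -2 and picks c1; Row would get -4.
- C: Player 2 compares 0, -3, -2 and picks c1; Row would get -1.
- D: Player 2 compares -1, -5, 6 and picks c3; Row would get 3.
Among -6, -4, -1, 3, the best is 3 at D. Subgame-perfect outcome: (D, c3) with payoffs (3, 6).
For the simultaneous game, intersect best replies.
Row's best replies: c1→C; c2→A; c3→C.
Player 2's best replies: A→c1; B→c1; C→c1; D→c3.
The unique mutual best reply is (C, c1), giving (-1, 0).
Sequential outcome (D, c3) differs from the Nash profile (C, c1).

no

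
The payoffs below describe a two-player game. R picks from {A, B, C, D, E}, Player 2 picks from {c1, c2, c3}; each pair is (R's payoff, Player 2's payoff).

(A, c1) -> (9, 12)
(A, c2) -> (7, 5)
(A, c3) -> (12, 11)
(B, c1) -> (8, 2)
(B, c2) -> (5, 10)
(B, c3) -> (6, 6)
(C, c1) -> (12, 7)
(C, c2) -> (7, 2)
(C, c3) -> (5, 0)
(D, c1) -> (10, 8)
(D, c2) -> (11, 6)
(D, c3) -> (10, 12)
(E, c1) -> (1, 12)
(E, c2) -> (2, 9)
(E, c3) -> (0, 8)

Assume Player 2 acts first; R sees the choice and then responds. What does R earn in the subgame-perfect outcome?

12

Solve by backward induction (Player 2 leads).
- c1 → R plays C (best of 9, 8, 12, 10, 1); Player 2 gets 7.
- c2 → R plays D (best of 7, 5, 7, 11, 2); Player 2 gets 6.
- c3 → R plays A (best of 12, 6, 5, 10, 0); Player 2 gets 11.
Among 7, 6, 11, the best is 11 at c3. Subgame-perfect outcome: (A, c3) with payoffs (12, 11).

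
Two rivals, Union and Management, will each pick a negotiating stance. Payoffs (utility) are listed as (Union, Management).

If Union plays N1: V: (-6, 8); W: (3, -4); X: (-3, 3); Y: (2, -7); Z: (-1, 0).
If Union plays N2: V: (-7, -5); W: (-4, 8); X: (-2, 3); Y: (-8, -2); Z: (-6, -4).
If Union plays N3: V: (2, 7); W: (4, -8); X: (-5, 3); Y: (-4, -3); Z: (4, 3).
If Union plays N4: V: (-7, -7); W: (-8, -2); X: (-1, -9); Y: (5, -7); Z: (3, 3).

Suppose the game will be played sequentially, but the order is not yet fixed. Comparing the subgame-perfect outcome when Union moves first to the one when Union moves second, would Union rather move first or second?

If Union leads: Management's best replies are N1→V, N2→W, N3→V, N4→Z; Union's induced payoffs -6, -4, 2, 3; outcome (N4, Z), payoffs (3, 3).
If Management leads: Union's best replies are V→N3, W→N3, X→N4, Y→N4, Z→N3; Management's induced payoffs 7, -8, -9, -7, 3; outcome (N3, V), payoffs (2, 7).
Union gets 3 moving first and 2 moving second, so Union prefers to move first.

first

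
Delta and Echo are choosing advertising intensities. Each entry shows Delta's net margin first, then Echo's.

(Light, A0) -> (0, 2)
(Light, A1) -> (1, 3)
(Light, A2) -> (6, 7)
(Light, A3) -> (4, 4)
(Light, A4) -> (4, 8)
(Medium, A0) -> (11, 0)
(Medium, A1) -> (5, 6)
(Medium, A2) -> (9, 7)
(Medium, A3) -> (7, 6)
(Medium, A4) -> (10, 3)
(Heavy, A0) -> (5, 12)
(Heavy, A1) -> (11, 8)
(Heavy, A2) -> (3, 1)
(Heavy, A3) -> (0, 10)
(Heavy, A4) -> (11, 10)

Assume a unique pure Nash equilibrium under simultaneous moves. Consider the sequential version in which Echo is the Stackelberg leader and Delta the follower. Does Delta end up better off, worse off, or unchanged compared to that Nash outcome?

better off

Backward induction with Echo moving first.
- A0 → Delta plays Medium (best of 0, 11, 5); Echo gets 0.
- A1 → Delta plays Heavy (best of 1, 5, 11); Echo gets 8.
- A2 → Delta plays Medium (best of 6, 9, 3); Echo gets 7.
- A3 → Delta plays Medium (best of 4, 7, 0); Echo gets 6.
- A4 → Delta plays Heavy (best of 4, 10, 11); Echo gets 10.
Among 0, 8, 7, 6, 10, the best is 10 at A4. Subgame-perfect outcome: (Heavy, A4) with payoffs (11, 10).
Under simultaneous play:
Delta's best replies: A0→Medium; A1→Heavy; A2→Medium; A3→Medium; A4→Heavy.
Echo's best replies: Light→A4; Medium→A2; Heavy→A0.
The unique mutual best reply is (Medium, A2), giving (9, 7).
Delta earns 11 sequentially versus 9 at the Nash outcome: better off.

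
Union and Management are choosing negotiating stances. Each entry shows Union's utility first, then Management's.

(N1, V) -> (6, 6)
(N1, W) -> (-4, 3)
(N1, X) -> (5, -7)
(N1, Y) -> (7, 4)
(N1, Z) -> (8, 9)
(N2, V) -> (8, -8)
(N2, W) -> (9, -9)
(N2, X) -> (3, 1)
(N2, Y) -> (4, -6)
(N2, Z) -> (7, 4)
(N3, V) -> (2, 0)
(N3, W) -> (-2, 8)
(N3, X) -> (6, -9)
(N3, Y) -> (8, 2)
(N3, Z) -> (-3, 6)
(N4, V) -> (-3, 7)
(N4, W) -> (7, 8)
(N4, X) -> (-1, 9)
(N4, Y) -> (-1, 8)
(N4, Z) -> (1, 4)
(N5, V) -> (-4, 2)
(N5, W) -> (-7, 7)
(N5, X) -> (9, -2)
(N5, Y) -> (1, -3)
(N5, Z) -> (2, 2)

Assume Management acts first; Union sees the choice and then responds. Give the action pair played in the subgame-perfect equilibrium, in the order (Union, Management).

(N1, Z)

Work backward from Union's decision.
- V → Union plays N2 (best of 6, 8, 2, -3, -4); Management gets -8.
- W → Union plays N2 (best of -4, 9, -2, 7, -7); Management gets -9.
- X → Union plays N5 (best of 5, 3, 6, -1, 9); Management gets -2.
- Y → Union plays N3 (best of 7, 4, 8, -1, 1); Management gets 2.
- Z → Union plays N1 (best of 8, 7, -3, 1, 2); Management gets 9.
Management's induced payoffs are -8, -9, -2, 2, 9, so Management commits to Z. Subgame-perfect outcome: (N1, Z) with payoffs (8, 9).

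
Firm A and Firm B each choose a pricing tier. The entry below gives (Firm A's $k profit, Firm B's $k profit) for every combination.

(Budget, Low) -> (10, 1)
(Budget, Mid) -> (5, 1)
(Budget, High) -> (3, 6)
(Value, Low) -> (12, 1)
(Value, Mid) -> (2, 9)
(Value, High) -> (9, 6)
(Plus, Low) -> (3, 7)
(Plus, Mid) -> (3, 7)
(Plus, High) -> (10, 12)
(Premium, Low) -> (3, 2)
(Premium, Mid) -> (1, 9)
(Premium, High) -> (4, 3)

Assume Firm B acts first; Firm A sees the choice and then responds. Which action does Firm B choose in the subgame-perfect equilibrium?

High

Work backward from Firm A's decision.
- Low → Firm A plays Value (best of 10, 12, 3, 3); Firm B gets 1.
- Mid → Firm A plays Budget (best of 5, 2, 3, 1); Firm B gets 1.
- High → Firm A plays Plus (best of 3, 9, 10, 4); Firm B gets 12.
Firm B's induced payoffs are 1, 1, 12, so Firm B commits to High. Subgame-perfect outcome: (Plus, High) with payoffs (10, 12).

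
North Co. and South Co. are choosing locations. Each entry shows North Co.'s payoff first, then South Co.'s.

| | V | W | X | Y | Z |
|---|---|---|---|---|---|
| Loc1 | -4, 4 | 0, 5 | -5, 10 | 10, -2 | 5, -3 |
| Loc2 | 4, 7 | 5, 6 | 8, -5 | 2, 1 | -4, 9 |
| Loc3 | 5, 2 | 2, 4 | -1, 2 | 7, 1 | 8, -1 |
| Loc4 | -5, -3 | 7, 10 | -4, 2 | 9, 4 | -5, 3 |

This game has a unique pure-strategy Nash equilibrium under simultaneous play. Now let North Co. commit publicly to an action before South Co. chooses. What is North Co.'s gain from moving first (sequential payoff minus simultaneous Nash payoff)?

0

Solve by backward induction (North Co. leads).
- Loc1: South Co. compares 4, 5, 10, -2, -3 and picks X; North Co. would get -5.
- Loc2: South Co. compares 7, 6, -5, 1, 9 and picks Z; North Co. would get -4.
- Loc3: South Co. compares 2, 4, 2, 1, -1 and picks W; North Co. would get 2.
- Loc4: South Co. compares -3, 10, 2, 4, 3 and picks W; North Co. would get 7.
Maximizing over -5, -4, 2, 7, North Co. chooses Loc4. Subgame-perfect outcome: (Loc4, W) with payoffs (7, 10).
Now find the simultaneous Nash equilibrium.
North Co.'s best replies: V→Loc3; W→Loc4; X→Loc2; Y→Loc1; Z→Loc3.
South Co.'s best replies: Loc1→X; Loc2→Z; Loc3→W; Loc4→W.
The unique mutual best reply is (Loc4, W), giving (7, 10).
North Co.'s commitment gain: 7 − 7 = 0.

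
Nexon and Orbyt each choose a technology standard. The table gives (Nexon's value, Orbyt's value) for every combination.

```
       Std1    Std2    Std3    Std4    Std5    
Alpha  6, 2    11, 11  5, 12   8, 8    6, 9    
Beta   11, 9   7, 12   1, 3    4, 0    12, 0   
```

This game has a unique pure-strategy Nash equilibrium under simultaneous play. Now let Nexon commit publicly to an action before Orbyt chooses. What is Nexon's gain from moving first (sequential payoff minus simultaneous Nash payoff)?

Orbyt best-responds to each possible Nexon move:
- Alpha: BR = Std3, leader payoff 5.
- Beta: BR = Std2, leader payoff 7.
Nexon's induced payoffs are 5, 7, so Nexon commits to Beta. Subgame-perfect outcome: (Beta, Std2) with payoffs (7, 12).
Under simultaneous play:
Nexon's best replies: Std1→Beta; Std2→Alpha; Std3→Alpha; Std4→Alpha; Std5→Beta.
Orbyt's best replies: Alpha→Std3; Beta→Std2.
The unique mutual best reply is (Alpha, Std3), giving (5, 12).
Nexon's commitment gain: 7 − 5 = 2.

2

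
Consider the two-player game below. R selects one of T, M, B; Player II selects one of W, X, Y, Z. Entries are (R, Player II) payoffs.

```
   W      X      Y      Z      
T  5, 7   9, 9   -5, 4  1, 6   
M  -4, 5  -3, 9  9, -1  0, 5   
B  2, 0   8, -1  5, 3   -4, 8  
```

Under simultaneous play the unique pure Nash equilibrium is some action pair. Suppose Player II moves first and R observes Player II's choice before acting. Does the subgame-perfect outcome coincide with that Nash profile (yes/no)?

yes

R best-responds to each possible Player II move:
- W: BR = T, leader payoff 7.
- X: BR = T, leader payoff 9.
- Y: BR = M, leader payoff -1.
- Z: BR = T, leader payoff 6.
Among 7, 9, -1, 6, the best is 9 at X. Subgame-perfect outcome: (T, X) with payoffs (9, 9).
Under simultaneous play:
R's best replies: W→T; X→T; Y→M; Z→T.
Player II's best replies: T→X; M→X; B→Z.
The unique mutual best reply is (T, X), giving (9, 9).
Sequential outcome (T, X) coincides with the Nash profile (T, X).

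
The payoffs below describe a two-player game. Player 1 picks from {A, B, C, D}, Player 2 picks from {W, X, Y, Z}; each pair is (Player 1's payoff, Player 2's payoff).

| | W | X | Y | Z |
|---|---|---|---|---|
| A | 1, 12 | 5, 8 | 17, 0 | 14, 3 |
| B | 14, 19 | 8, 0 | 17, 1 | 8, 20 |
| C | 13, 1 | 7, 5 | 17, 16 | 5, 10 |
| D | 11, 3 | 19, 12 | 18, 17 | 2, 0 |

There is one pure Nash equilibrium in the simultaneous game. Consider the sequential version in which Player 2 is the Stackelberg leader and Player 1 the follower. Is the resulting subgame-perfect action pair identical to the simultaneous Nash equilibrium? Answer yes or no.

Solve by backward induction (Player 2 leads).
- W → Player 1 plays B (best of 1, 14, 13, 11); Player 2 gets 19.
- X → Player 1 plays D (best of 5, 8, 7, 19); Player 2 gets 12.
- Y → Player 1 plays D (best of 17, 17, 17, 18); Player 2 gets 17.
- Z → Player 1 plays A (best of 14, 8, 5, 2); Player 2 gets 3.
Player 2's induced payoffs are 19, 12, 17, 3, so Player 2 commits to W. Subgame-perfect outcome: (B, W) with payoffs (14, 19).
Under simultaneous play:
Player 1's best replies: W→B; X→D; Y→D; Z→A.
Player 2's best replies: A→W; B→Z; C→Y; D→Y.
The unique mutual best reply is (D, Y), giving (18, 17).
Sequential outcome (B, W) differs from the Nash profile (D, Y).

no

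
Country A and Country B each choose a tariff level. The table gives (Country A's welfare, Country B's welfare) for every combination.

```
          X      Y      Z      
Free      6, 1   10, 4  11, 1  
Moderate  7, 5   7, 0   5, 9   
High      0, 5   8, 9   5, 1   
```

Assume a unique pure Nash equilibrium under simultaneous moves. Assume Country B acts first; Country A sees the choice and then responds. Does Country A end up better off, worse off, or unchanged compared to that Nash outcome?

Country A best-responds to each possible Country B move:
- X: BR = Moderate, leader payoff 5.
- Y: BR = Free, leader payoff 4.
- Z: BR = Free, leader payoff 1.
Among 5, 4, 1, the best is 5 at X. Subgame-perfect outcome: (Moderate, X) with payoffs (7, 5).
Under simultaneous play:
Country A's best replies: X→Moderate; Y→Free; Z→Free.
Country B's best replies: Free→Y; Moderate→Z; High→Y.
The unique mutual best reply is (Free, Y), giving (10, 4).
Country A earns 7 sequentially versus 10 at the Nash outcome: worse off.

worse off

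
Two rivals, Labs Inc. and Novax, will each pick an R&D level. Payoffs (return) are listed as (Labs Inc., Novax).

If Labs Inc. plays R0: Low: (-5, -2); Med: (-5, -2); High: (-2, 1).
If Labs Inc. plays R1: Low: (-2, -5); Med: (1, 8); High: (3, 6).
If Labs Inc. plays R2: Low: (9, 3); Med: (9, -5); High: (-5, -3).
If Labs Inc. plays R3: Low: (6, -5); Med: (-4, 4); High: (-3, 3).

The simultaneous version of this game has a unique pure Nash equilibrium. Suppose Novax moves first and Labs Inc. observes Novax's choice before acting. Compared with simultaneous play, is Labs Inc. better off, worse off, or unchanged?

worse off

Labs Inc. best-responds to each possible Novax move:
- Low: Labs Inc. compares -5, -2, 9, 6 and picks R2; Novax would get 3.
- Med: Labs Inc. compares -5, 1, 9, -4 and picks R2; Novax would get -5.
- High: Labs Inc. compares -2, 3, -5, -3 and picks R1; Novax would get 6.
Maximizing over 3, -5, 6, Novax chooses High. Subgame-perfect outcome: (R1, High) with payoffs (3, 6).
For the simultaneous game, intersect best replies.
Labs Inc.'s best replies: Low→R2; Med→R2; High→R1.
Novax's best replies: R0→High; R1→Med; R2→Low; R3→Med.
The unique mutual best reply is (R2, Low), giving (9, 3).
Labs Inc. earns 3 sequentially versus 9 at the Nash outcome: worse off.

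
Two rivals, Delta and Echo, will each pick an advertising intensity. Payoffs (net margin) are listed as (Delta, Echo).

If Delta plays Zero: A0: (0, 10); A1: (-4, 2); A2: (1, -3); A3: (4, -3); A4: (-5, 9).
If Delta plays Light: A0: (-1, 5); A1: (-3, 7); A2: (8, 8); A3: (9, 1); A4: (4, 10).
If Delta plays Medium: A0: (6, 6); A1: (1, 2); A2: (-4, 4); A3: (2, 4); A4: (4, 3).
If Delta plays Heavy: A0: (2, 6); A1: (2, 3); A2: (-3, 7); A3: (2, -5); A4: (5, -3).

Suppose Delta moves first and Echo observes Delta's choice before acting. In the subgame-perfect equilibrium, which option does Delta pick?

Solve by backward induction (Delta leads).
- Zero: Echo compares 10, 2, -3, -3, 9 and picks A0; Delta would get 0.
- Light: Echo compares 5, 7, 8, 1, 10 and picks A4; Delta would get 4.
- Medium: Echo compares 6, 2, 4, 4, 3 and picks A0; Delta would get 6.
- Heavy: Echo compares 6, 3, 7, -5, -3 and picks A2; Delta would get -3.
Delta's induced payoffs are 0, 4, 6, -3, so Delta commits to Medium. Subgame-perfect outcome: (Medium, A0) with payoffs (6, 6).

Medium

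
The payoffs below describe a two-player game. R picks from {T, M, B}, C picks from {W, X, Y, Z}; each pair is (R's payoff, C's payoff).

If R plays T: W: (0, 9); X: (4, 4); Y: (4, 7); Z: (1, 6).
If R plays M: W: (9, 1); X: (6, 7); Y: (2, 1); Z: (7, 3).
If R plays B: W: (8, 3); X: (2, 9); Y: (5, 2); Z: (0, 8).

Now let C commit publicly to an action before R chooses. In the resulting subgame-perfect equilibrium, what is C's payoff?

7

R best-responds to each possible C move:
- W: BR = M, leader payoff 1.
- X: BR = M, leader payoff 7.
- Y: BR = B, leader payoff 2.
- Z: BR = M, leader payoff 3.
Maximizing over 1, 7, 2, 3, C chooses X. Subgame-perfect outcome: (M, X) with payoffs (6, 7).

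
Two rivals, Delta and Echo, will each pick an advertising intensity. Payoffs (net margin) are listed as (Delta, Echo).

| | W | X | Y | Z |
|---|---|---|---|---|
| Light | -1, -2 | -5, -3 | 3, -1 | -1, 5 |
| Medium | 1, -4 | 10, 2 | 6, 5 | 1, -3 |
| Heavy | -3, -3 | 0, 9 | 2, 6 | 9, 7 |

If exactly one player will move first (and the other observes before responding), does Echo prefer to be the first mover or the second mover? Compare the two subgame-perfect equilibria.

If Delta leads: Echo's best replies are Light→Z, Medium→Y, Heavy→X; Delta's induced payoffs -1, 6, 0; outcome (Medium, Y), payoffs (6, 5).
If Echo leads: Delta's best replies are W→Medium, X→Medium, Y→Medium, Z→Heavy; Echo's induced payoffs -4, 2, 5, 7; outcome (Heavy, Z), payoffs (9, 7).
Echo gets 7 moving first and 5 moving second, so Echo prefers to move first.

first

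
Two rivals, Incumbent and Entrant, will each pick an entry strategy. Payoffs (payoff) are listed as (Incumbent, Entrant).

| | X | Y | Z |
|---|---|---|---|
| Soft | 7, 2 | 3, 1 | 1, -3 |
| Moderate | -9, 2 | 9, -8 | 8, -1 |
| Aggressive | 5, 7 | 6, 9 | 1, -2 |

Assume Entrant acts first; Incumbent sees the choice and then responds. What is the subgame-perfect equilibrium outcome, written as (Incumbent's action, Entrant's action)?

Backward induction with Entrant moving first.
- X → Incumbent plays Soft (best of 7, -9, 5); Entrant gets 2.
- Y → Incumbent plays Moderate (best of 3, 9, 6); Entrant gets -8.
- Z → Incumbent plays Moderate (best of 1, 8, 1); Entrant gets -1.
Maximizing over 2, -8, -1, Entrant chooses X. Subgame-perfect outcome: (Soft, X) with payoffs (7, 2).

(Soft, X)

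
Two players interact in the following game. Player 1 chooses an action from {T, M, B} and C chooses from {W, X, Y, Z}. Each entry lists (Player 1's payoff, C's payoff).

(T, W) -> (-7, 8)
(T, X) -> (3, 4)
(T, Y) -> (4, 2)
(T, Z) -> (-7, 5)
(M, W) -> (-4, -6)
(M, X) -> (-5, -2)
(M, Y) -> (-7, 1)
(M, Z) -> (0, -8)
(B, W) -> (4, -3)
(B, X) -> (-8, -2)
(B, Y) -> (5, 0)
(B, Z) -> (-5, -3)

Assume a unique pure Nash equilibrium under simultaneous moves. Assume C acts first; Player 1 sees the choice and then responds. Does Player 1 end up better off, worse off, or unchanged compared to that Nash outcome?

worse off

Solve by backward induction (C leads).
- W: BR = B, leader payoff -3.
- X: BR = T, leader payoff 4.
- Y: BR = B, leader payoff 0.
- Z: BR = M, leader payoff -8.
Maximizing over -3, 4, 0, -8, C chooses X. Subgame-perfect outcome: (T, X) with payoffs (3, 4).
Under simultaneous play:
Player 1's best replies: W→B; X→T; Y→B; Z→M.
C's best replies: T→W; M→Y; B→Y.
The unique mutual best reply is (B, Y), giving (5, 0).
Player 1 earns 3 sequentially versus 5 at the Nash outcome: worse off.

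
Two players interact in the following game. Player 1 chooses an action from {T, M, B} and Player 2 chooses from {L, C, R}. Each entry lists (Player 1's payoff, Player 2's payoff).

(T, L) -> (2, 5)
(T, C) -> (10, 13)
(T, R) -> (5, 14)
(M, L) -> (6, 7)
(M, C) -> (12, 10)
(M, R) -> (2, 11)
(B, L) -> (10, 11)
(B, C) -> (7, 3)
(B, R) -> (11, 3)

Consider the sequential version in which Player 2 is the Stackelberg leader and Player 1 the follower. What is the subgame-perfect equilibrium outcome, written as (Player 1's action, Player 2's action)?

Backward induction with Player 2 moving first.
- L: Player 1 compares 2, 6, 10 and picks B; Player 2 would get 11.
- C: Player 1 compares 10, 12, 7 and picks M; Player 2 would get 10.
- R: Player 1 compares 5, 2, 11 and picks B; Player 2 would get 3.
Maximizing over 11, 10, 3, Player 2 chooses L. Subgame-perfect outcome: (B, L) with payoffs (10, 11).

(B, L)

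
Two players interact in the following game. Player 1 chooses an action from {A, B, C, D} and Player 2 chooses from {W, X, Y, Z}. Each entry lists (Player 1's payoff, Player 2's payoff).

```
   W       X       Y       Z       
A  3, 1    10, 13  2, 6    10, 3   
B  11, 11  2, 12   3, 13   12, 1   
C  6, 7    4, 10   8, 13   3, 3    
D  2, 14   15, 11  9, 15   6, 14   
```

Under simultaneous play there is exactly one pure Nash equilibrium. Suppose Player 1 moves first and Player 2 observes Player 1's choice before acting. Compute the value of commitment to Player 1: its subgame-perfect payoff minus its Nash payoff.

1

Solve by backward induction (Player 1 leads).
- A: BR = X, leader payoff 10.
- B: BR = Y, leader payoff 3.
- C: BR = Y, leader payoff 8.
- D: BR = Y, leader payoff 9.
Maximizing over 10, 3, 8, 9, Player 1 chooses A. Subgame-perfect outcome: (A, X) with payoffs (10, 13).
Now find the simultaneous Nash equilibrium.
Player 1's best replies: W→B; X→D; Y→D; Z→B.
Player 2's best replies: A→X; B→Y; C→Y; D→Y.
The unique mutual best reply is (D, Y), giving (9, 15).
Player 1's commitment gain: 10 − 9 = 1.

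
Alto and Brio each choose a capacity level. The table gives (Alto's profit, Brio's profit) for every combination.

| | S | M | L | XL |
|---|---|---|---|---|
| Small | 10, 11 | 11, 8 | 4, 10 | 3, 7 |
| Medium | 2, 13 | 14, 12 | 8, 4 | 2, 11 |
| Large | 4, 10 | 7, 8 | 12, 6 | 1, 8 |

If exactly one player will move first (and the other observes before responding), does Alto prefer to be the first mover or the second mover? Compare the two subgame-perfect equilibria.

second

If Alto leads: Brio's best replies are Small→S, Medium→S, Large→S; Alto's induced payoffs 10, 2, 4; outcome (Small, S), payoffs (10, 11).
If Brio leads: Alto's best replies are S→Small, M→Medium, L→Large, XL→Small; Brio's induced payoffs 11, 12, 6, 7; outcome (Medium, M), payoffs (14, 12).
Alto gets 10 moving first and 14 moving second, so Alto prefers to move second.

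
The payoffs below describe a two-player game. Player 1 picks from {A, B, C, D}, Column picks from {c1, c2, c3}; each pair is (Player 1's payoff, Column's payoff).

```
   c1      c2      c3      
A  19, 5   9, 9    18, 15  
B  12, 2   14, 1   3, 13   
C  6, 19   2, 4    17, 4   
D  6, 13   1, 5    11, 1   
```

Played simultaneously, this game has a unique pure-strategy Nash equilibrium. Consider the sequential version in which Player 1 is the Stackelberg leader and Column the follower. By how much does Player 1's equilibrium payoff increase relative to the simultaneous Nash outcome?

0

Column best-responds to each possible Player 1 move:
- A: Column compares 5, 9, 15 and picks c3; Player 1 would get 18.
- B: Column compares 2, 1, 13 and picks c3; Player 1 would get 3.
- C: Column compares 19, 4, 4 and picks c1; Player 1 would get 6.
- D: Column compares 13, 5, 1 and picks c1; Player 1 would get 6.
Player 1's induced payoffs are 18, 3, 6, 6, so Player 1 commits to A. Subgame-perfect outcome: (A, c3) with payoffs (18, 15).
Under simultaneous play:
Player 1's best replies: c1→A; c2→B; c3→A.
Column's best replies: A→c3; B→c3; C→c1; D→c1.
The unique mutual best reply is (A, c3), giving (18, 15).
Player 1's commitment gain: 18 − 18 = 0.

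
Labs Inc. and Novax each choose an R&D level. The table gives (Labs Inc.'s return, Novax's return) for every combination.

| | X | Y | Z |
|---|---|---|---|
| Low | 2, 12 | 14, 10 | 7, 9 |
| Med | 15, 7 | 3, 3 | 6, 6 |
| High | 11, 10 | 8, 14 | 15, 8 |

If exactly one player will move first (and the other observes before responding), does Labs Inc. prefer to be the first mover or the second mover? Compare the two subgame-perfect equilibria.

If Labs Inc. leads: Novax's best replies are Low→X, Med→X, High→Y; Labs Inc.'s induced payoffs 2, 15, 8; outcome (Med, X), payoffs (15, 7).
If Novax leads: Labs Inc.'s best replies are X→Med, Y→Low, Z→High; Novax's induced payoffs 7, 10, 8; outcome (Low, Y), payoffs (14, 10).
Labs Inc. gets 15 moving first and 14 moving second, so Labs Inc. prefers to move first.

first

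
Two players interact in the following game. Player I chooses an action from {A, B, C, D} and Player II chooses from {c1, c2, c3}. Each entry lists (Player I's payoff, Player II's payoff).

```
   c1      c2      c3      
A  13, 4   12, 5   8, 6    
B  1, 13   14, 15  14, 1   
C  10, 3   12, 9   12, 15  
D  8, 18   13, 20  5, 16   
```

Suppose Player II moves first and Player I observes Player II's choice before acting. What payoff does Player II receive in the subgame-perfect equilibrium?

Player I best-responds to each possible Player II move:
- c1: Player I compares 13, 1, 10, 8 and picks A; Player II would get 4.
- c2: Player I compares 12, 14, 12, 13 and picks B; Player II would get 15.
- c3: Player I compares 8, 14, 12, 5 and picks B; Player II would get 1.
Player II's induced payoffs are 4, 15, 1, so Player II commits to c2. Subgame-perfect outcome: (B, c2) with payoffs (14, 15).

15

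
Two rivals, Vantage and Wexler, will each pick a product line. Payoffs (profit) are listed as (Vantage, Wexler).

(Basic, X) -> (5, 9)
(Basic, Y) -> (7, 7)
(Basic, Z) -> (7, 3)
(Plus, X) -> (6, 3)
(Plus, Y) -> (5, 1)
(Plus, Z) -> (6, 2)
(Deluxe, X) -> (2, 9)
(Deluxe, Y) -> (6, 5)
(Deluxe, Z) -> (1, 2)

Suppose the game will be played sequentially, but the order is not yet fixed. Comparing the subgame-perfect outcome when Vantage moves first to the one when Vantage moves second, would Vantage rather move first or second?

second

If Vantage leads: Wexler's best replies are Basic→X, Plus→X, Deluxe→X; Vantage's induced payoffs 5, 6, 2; outcome (Plus, X), payoffs (6, 3).
If Wexler leads: Vantage's best replies are X→Plus, Y→Basic, Z→Basic; Wexler's induced payoffs 3, 7, 3; outcome (Basic, Y), payoffs (7, 7).
Vantage gets 6 moving first and 7 moving second, so Vantage prefers to move second.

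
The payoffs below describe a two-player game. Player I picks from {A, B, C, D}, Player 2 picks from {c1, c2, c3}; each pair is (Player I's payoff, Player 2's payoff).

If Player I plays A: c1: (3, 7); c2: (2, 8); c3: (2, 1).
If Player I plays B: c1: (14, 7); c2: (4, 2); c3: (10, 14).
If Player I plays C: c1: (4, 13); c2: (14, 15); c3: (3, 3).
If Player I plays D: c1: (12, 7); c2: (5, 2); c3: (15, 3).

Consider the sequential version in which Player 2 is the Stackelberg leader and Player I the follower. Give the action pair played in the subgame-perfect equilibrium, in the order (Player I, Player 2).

(C, c2)

Solve by backward induction (Player 2 leads).
- c1 → Player I plays B (best of 3, 14, 4, 12); Player 2 gets 7.
- c2 → Player I plays C (best of 2, 4, 14, 5); Player 2 gets 15.
- c3 → Player I plays D (best of 2, 10, 3, 15); Player 2 gets 3.
Maximizing over 7, 15, 3, Player 2 chooses c2. Subgame-perfect outcome: (C, c2) with payoffs (14, 15).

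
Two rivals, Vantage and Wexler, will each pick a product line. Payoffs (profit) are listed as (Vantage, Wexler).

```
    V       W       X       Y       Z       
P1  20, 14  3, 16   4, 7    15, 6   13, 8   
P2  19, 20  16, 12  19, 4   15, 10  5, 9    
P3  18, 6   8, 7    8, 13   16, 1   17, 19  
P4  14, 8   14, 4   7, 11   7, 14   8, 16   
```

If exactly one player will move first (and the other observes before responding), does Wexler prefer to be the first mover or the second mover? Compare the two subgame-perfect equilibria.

If Vantage leads: Wexler's best replies are P1→W, P2→V, P3→Z, P4→Z; Vantage's induced payoffs 3, 19, 17, 8; outcome (P2, V), payoffs (19, 20).
If Wexler leads: Vantage's best replies are V→P1, W→P2, X→P2, Y→P3, Z→P3; Wexler's induced payoffs 14, 12, 4, 1, 19; outcome (P3, Z), payoffs (17, 19).
Wexler gets 19 moving first and 20 moving second, so Wexler prefers to move second.

second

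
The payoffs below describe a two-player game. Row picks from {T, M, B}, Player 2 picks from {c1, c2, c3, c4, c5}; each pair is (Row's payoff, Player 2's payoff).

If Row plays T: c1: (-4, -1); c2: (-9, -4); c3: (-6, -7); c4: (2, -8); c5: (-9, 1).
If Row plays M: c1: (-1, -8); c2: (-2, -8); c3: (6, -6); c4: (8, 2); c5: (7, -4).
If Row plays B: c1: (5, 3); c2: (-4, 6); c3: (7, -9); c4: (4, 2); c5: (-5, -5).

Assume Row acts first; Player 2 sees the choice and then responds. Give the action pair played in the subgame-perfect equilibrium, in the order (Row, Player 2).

(M, c4)

Player 2 best-responds to each possible Row move:
- T → Player 2 plays c5 (best of -1, -4, -7, -8, 1); Row gets -9.
- M → Player 2 plays c4 (best of -8, -8, -6, 2, -4); Row gets 8.
- B → Player 2 plays c2 (best of 3, 6, -9, 2, -5); Row gets -4.
Maximizing over -9, 8, -4, Row chooses M. Subgame-perfect outcome: (M, c4) with payoffs (8, 2).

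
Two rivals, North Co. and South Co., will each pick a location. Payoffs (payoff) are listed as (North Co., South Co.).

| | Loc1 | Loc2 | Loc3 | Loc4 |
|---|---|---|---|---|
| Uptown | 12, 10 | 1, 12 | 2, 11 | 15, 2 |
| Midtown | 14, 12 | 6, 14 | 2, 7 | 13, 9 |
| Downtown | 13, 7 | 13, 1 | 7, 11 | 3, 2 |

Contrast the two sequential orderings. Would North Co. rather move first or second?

second

If North Co. leads: South Co.'s best replies are Uptown→Loc2, Midtown→Loc2, Downtown→Loc3; North Co.'s induced payoffs 1, 6, 7; outcome (Downtown, Loc3), payoffs (7, 11).
If South Co. leads: North Co.'s best replies are Loc1→Midtown, Loc2→Downtown, Loc3→Downtown, Loc4→Uptown; South Co.'s induced payoffs 12, 1, 11, 2; outcome (Midtown, Loc1), payoffs (14, 12).
North Co. gets 7 moving first and 14 moving second, so North Co. prefers to move second.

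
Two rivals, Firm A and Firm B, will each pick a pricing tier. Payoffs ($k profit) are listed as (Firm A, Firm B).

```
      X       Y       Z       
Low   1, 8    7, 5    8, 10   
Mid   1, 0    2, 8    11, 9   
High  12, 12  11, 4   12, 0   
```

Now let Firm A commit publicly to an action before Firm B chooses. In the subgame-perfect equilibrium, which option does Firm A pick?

High

Solve by backward induction (Firm A leads).
- Low: BR = Z, leader payoff 8.
- Mid: BR = Z, leader payoff 11.
- High: BR = X, leader payoff 12.
Among 8, 11, 12, the best is 12 at High. Subgame-perfect outcome: (High, X) with payoffs (12, 12).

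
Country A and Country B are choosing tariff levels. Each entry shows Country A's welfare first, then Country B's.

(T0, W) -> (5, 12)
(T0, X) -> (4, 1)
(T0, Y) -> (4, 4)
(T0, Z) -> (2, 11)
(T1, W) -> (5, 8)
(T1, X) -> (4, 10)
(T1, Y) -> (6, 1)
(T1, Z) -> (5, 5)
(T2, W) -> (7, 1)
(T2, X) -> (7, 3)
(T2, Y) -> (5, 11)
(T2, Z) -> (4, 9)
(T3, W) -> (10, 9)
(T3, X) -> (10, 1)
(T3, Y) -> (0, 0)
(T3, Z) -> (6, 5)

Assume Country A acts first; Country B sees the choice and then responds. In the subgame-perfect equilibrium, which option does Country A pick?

Country B best-responds to each possible Country A move:
- T0: BR = W, leader payoff 5.
- T1: BR = X, leader payoff 4.
- T2: BR = Y, leader payoff 5.
- T3: BR = W, leader payoff 10.
Country A's induced payoffs are 5, 4, 5, 10, so Country A commits to T3. Subgame-perfect outcome: (T3, W) with payoffs (10, 9).

T3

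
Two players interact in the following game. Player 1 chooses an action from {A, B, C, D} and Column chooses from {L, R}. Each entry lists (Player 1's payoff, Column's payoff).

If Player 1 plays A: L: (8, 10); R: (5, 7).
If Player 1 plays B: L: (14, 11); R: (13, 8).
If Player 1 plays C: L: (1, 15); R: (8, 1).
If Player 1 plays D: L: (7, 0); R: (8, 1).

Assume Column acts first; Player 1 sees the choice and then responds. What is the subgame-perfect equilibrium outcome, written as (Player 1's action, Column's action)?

Solve by backward induction (Column leads).
- L: Player 1 compares 8, 14, 1, 7 and picks B; Column would get 11.
- R: Player 1 compares 5, 13, 8, 8 and picks B; Column would get 8.
Column's induced payoffs are 11, 8, so Column commits to L. Subgame-perfect outcome: (B, L) with payoffs (14, 11).

(B, L)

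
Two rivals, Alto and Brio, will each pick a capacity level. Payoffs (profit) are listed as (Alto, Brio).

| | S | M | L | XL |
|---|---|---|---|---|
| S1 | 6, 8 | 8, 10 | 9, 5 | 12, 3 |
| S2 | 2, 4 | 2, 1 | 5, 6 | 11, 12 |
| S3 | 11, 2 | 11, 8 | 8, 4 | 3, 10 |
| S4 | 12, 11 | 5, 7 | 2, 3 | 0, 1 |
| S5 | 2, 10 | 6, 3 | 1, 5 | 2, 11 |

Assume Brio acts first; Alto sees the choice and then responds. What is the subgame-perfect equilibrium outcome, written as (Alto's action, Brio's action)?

(S4, S)

Work backward from Alto's decision.
- S: BR = S4, leader payoff 11.
- M: BR = S3, leader payoff 8.
- L: BR = S1, leader payoff 5.
- XL: BR = S1, leader payoff 3.
Brio's induced payoffs are 11, 8, 5, 3, so Brio commits to S. Subgame-perfect outcome: (S4, S) with payoffs (12, 11).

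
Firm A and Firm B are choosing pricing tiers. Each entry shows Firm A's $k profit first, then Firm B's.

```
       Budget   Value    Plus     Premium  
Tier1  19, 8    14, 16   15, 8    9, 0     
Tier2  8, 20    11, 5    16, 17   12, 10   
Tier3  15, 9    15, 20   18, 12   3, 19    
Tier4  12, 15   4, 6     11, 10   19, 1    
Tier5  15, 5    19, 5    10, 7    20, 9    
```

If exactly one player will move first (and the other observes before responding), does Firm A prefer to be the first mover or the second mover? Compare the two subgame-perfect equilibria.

If Firm A leads: Firm B's best replies are Tier1→Value, Tier2→Budget, Tier3→Value, Tier4→Budget, Tier5→Premium; Firm A's induced payoffs 14, 8, 15, 12, 20; outcome (Tier5, Premium), payoffs (20, 9).
If Firm B leads: Firm A's best replies are Budget→Tier1, Value→Tier5, Plus→Tier3, Premium→Tier5; Firm B's induced payoffs 8, 5, 12, 9; outcome (Tier3, Plus), payoffs (18, 12).
Firm A gets 20 moving first and 18 moving second, so Firm A prefers to move first.

first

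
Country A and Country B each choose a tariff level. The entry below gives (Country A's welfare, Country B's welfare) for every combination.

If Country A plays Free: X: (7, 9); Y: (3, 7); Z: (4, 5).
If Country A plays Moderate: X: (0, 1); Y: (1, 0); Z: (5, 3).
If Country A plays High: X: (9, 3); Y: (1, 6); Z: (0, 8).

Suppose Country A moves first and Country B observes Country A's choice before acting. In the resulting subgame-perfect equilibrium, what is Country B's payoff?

9

Country B best-responds to each possible Country A move:
- Free: BR = X, leader payoff 7.
- Moderate: BR = Z, leader payoff 5.
- High: BR = Z, leader payoff 0.
Country A's induced payoffs are 7, 5, 0, so Country A commits to Free. Subgame-perfect outcome: (Free, X) with payoffs (7, 9).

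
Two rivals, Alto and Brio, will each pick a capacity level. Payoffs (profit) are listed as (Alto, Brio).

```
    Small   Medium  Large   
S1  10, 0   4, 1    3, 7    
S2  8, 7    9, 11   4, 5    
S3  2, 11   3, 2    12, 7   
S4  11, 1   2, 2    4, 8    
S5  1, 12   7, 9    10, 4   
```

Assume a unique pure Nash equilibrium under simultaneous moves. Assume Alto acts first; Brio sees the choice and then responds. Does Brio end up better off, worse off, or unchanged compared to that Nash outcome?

unchanged

Solve by backward induction (Alto leads).
- S1: Brio compares 0, 1, 7 and picks Large; Alto would get 3.
- S2: Brio compares 7, 11, 5 and picks Medium; Alto would get 9.
- S3: Brio compares 11, 2, 7 and picks Small; Alto would get 2.
- S4: Brio compares 1, 2, 8 and picks Large; Alto would get 4.
- S5: Brio compares 12, 9, 4 and picks Small; Alto would get 1.
Among 3, 9, 2, 4, 1, the best is 9 at S2. Subgame-perfect outcome: (S2, Medium) with payoffs (9, 11).
Now find the simultaneous Nash equilibrium.
Alto's best replies: Small→S4; Medium→S2; Large→S3.
Brio's best replies: S1→Large; S2→Medium; S3→Small; S4→Large; S5→Small.
The unique mutual best reply is (S2, Medium), giving (9, 11).
Brio earns 11 sequentially versus 11 at the Nash outcome: unchanged.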